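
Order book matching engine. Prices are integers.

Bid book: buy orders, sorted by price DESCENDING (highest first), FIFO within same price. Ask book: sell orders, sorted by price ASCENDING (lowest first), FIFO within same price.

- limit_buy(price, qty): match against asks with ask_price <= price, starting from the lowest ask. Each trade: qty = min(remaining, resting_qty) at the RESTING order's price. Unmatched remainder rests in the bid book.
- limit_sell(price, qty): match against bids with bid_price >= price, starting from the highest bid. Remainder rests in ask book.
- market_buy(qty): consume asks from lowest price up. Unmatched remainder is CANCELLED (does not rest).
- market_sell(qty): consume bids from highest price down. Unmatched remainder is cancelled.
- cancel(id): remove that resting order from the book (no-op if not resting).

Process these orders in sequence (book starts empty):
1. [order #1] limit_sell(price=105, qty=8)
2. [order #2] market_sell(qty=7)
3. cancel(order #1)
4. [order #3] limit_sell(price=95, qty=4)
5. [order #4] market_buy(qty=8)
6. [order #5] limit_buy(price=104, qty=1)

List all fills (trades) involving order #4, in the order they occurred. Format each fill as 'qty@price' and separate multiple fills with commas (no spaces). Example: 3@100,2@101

After op 1 [order #1] limit_sell(price=105, qty=8): fills=none; bids=[-] asks=[#1:8@105]
After op 2 [order #2] market_sell(qty=7): fills=none; bids=[-] asks=[#1:8@105]
After op 3 cancel(order #1): fills=none; bids=[-] asks=[-]
After op 4 [order #3] limit_sell(price=95, qty=4): fills=none; bids=[-] asks=[#3:4@95]
After op 5 [order #4] market_buy(qty=8): fills=#4x#3:4@95; bids=[-] asks=[-]
After op 6 [order #5] limit_buy(price=104, qty=1): fills=none; bids=[#5:1@104] asks=[-]

Answer: 4@95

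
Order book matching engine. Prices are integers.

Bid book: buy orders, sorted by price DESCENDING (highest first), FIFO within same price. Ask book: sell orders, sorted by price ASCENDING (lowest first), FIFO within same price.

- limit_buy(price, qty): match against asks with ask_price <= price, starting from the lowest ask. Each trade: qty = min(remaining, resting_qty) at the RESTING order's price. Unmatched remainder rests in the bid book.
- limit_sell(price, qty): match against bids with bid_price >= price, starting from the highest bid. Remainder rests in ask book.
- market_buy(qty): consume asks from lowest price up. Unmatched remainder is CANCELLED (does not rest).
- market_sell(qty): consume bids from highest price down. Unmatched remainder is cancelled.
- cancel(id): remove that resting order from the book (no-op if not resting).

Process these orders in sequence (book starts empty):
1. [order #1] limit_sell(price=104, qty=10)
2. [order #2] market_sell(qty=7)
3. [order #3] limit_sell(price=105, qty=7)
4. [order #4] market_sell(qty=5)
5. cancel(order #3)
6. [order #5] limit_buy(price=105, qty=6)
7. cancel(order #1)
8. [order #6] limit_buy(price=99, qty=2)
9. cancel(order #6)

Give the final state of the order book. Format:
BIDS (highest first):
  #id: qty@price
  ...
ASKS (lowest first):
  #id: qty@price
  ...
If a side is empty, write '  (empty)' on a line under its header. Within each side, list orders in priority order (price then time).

Answer: BIDS (highest first):
  (empty)
ASKS (lowest first):
  (empty)

Derivation:
After op 1 [order #1] limit_sell(price=104, qty=10): fills=none; bids=[-] asks=[#1:10@104]
After op 2 [order #2] market_sell(qty=7): fills=none; bids=[-] asks=[#1:10@104]
After op 3 [order #3] limit_sell(price=105, qty=7): fills=none; bids=[-] asks=[#1:10@104 #3:7@105]
After op 4 [order #4] market_sell(qty=5): fills=none; bids=[-] asks=[#1:10@104 #3:7@105]
After op 5 cancel(order #3): fills=none; bids=[-] asks=[#1:10@104]
After op 6 [order #5] limit_buy(price=105, qty=6): fills=#5x#1:6@104; bids=[-] asks=[#1:4@104]
After op 7 cancel(order #1): fills=none; bids=[-] asks=[-]
After op 8 [order #6] limit_buy(price=99, qty=2): fills=none; bids=[#6:2@99] asks=[-]
After op 9 cancel(order #6): fills=none; bids=[-] asks=[-]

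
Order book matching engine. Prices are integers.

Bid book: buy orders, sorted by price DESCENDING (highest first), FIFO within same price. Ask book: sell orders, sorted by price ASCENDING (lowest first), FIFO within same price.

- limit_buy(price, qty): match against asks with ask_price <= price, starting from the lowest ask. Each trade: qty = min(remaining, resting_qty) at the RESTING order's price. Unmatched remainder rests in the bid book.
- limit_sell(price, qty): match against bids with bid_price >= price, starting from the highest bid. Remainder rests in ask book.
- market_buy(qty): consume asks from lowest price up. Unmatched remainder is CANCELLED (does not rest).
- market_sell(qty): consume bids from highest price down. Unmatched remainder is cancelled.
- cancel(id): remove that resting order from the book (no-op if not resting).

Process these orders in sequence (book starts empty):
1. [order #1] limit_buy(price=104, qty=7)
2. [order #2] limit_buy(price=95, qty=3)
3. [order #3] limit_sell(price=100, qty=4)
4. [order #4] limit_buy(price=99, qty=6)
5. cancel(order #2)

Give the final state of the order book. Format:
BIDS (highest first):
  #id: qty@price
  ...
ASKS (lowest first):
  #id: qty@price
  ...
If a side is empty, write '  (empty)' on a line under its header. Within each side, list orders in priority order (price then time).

After op 1 [order #1] limit_buy(price=104, qty=7): fills=none; bids=[#1:7@104] asks=[-]
After op 2 [order #2] limit_buy(price=95, qty=3): fills=none; bids=[#1:7@104 #2:3@95] asks=[-]
After op 3 [order #3] limit_sell(price=100, qty=4): fills=#1x#3:4@104; bids=[#1:3@104 #2:3@95] asks=[-]
After op 4 [order #4] limit_buy(price=99, qty=6): fills=none; bids=[#1:3@104 #4:6@99 #2:3@95] asks=[-]
After op 5 cancel(order #2): fills=none; bids=[#1:3@104 #4:6@99] asks=[-]

Answer: BIDS (highest first):
  #1: 3@104
  #4: 6@99
ASKS (lowest first):
  (empty)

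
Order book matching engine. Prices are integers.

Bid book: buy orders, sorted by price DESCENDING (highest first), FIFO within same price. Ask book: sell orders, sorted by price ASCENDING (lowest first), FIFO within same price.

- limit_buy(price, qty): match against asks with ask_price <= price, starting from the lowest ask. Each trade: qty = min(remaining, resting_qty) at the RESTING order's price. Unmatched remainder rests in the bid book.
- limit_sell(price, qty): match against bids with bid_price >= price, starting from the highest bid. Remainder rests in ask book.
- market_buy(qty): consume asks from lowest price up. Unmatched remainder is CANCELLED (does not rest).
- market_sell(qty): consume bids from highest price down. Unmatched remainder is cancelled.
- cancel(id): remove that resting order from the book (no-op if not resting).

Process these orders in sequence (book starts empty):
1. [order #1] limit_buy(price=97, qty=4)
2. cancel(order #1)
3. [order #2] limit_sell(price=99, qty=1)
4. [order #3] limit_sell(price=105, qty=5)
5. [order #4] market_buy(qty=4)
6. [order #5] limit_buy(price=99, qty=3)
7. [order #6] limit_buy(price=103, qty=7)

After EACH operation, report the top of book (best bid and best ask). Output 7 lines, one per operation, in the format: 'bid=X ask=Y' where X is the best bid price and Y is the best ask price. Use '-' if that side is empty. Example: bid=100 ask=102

After op 1 [order #1] limit_buy(price=97, qty=4): fills=none; bids=[#1:4@97] asks=[-]
After op 2 cancel(order #1): fills=none; bids=[-] asks=[-]
After op 3 [order #2] limit_sell(price=99, qty=1): fills=none; bids=[-] asks=[#2:1@99]
After op 4 [order #3] limit_sell(price=105, qty=5): fills=none; bids=[-] asks=[#2:1@99 #3:5@105]
After op 5 [order #4] market_buy(qty=4): fills=#4x#2:1@99 #4x#3:3@105; bids=[-] asks=[#3:2@105]
After op 6 [order #5] limit_buy(price=99, qty=3): fills=none; bids=[#5:3@99] asks=[#3:2@105]
After op 7 [order #6] limit_buy(price=103, qty=7): fills=none; bids=[#6:7@103 #5:3@99] asks=[#3:2@105]

Answer: bid=97 ask=-
bid=- ask=-
bid=- ask=99
bid=- ask=99
bid=- ask=105
bid=99 ask=105
bid=103 ask=105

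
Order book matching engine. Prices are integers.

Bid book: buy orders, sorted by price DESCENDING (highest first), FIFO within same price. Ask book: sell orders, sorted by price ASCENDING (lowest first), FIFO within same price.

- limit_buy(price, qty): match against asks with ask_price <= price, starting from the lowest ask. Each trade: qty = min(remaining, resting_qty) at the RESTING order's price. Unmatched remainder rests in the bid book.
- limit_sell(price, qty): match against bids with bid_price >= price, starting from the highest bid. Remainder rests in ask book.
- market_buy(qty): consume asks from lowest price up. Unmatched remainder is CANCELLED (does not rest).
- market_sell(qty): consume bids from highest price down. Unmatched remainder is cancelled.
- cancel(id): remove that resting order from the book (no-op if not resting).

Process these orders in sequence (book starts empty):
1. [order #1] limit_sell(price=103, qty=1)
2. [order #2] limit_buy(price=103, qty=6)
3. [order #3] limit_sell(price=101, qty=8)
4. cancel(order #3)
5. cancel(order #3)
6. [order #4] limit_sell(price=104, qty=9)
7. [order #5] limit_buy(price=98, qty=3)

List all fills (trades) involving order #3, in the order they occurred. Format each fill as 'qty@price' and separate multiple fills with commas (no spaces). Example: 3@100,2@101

After op 1 [order #1] limit_sell(price=103, qty=1): fills=none; bids=[-] asks=[#1:1@103]
After op 2 [order #2] limit_buy(price=103, qty=6): fills=#2x#1:1@103; bids=[#2:5@103] asks=[-]
After op 3 [order #3] limit_sell(price=101, qty=8): fills=#2x#3:5@103; bids=[-] asks=[#3:3@101]
After op 4 cancel(order #3): fills=none; bids=[-] asks=[-]
After op 5 cancel(order #3): fills=none; bids=[-] asks=[-]
After op 6 [order #4] limit_sell(price=104, qty=9): fills=none; bids=[-] asks=[#4:9@104]
After op 7 [order #5] limit_buy(price=98, qty=3): fills=none; bids=[#5:3@98] asks=[#4:9@104]

Answer: 5@103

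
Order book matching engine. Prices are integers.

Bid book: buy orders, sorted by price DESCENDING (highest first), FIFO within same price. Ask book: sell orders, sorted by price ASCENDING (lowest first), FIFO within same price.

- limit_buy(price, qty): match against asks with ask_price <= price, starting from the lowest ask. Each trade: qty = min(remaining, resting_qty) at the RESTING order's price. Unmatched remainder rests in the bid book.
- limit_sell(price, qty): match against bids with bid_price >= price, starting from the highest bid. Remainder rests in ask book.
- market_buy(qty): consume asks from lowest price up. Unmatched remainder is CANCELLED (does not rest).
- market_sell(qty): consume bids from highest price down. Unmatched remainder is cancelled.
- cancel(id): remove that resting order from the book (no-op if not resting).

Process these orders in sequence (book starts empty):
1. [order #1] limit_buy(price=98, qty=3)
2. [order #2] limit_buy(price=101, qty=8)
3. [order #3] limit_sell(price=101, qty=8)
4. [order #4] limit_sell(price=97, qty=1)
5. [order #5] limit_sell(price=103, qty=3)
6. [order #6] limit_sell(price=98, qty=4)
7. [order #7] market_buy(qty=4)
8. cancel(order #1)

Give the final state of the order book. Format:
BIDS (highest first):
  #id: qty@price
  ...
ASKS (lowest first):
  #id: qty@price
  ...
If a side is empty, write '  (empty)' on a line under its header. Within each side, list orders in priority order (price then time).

Answer: BIDS (highest first):
  (empty)
ASKS (lowest first):
  #5: 1@103

Derivation:
After op 1 [order #1] limit_buy(price=98, qty=3): fills=none; bids=[#1:3@98] asks=[-]
After op 2 [order #2] limit_buy(price=101, qty=8): fills=none; bids=[#2:8@101 #1:3@98] asks=[-]
After op 3 [order #3] limit_sell(price=101, qty=8): fills=#2x#3:8@101; bids=[#1:3@98] asks=[-]
After op 4 [order #4] limit_sell(price=97, qty=1): fills=#1x#4:1@98; bids=[#1:2@98] asks=[-]
After op 5 [order #5] limit_sell(price=103, qty=3): fills=none; bids=[#1:2@98] asks=[#5:3@103]
After op 6 [order #6] limit_sell(price=98, qty=4): fills=#1x#6:2@98; bids=[-] asks=[#6:2@98 #5:3@103]
After op 7 [order #7] market_buy(qty=4): fills=#7x#6:2@98 #7x#5:2@103; bids=[-] asks=[#5:1@103]
After op 8 cancel(order #1): fills=none; bids=[-] asks=[#5:1@103]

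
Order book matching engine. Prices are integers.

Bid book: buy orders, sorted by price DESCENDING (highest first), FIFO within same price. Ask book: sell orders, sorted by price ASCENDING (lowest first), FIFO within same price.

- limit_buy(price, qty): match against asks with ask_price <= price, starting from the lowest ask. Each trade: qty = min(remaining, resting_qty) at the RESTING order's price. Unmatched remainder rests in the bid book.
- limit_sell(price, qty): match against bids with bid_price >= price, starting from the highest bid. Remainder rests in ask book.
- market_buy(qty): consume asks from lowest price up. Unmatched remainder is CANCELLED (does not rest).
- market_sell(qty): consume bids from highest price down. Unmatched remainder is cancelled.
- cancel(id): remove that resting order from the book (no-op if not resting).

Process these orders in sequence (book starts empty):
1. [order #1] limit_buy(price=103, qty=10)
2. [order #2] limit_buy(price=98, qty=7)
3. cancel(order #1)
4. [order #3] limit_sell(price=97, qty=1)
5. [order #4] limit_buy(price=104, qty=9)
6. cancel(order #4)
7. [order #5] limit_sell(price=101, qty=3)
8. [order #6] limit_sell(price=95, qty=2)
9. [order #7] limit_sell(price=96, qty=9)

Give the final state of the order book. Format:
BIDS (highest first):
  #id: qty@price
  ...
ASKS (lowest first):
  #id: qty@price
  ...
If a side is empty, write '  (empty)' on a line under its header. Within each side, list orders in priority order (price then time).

Answer: BIDS (highest first):
  (empty)
ASKS (lowest first):
  #7: 5@96
  #5: 3@101

Derivation:
After op 1 [order #1] limit_buy(price=103, qty=10): fills=none; bids=[#1:10@103] asks=[-]
After op 2 [order #2] limit_buy(price=98, qty=7): fills=none; bids=[#1:10@103 #2:7@98] asks=[-]
After op 3 cancel(order #1): fills=none; bids=[#2:7@98] asks=[-]
After op 4 [order #3] limit_sell(price=97, qty=1): fills=#2x#3:1@98; bids=[#2:6@98] asks=[-]
After op 5 [order #4] limit_buy(price=104, qty=9): fills=none; bids=[#4:9@104 #2:6@98] asks=[-]
After op 6 cancel(order #4): fills=none; bids=[#2:6@98] asks=[-]
After op 7 [order #5] limit_sell(price=101, qty=3): fills=none; bids=[#2:6@98] asks=[#5:3@101]
After op 8 [order #6] limit_sell(price=95, qty=2): fills=#2x#6:2@98; bids=[#2:4@98] asks=[#5:3@101]
After op 9 [order #7] limit_sell(price=96, qty=9): fills=#2x#7:4@98; bids=[-] asks=[#7:5@96 #5:3@101]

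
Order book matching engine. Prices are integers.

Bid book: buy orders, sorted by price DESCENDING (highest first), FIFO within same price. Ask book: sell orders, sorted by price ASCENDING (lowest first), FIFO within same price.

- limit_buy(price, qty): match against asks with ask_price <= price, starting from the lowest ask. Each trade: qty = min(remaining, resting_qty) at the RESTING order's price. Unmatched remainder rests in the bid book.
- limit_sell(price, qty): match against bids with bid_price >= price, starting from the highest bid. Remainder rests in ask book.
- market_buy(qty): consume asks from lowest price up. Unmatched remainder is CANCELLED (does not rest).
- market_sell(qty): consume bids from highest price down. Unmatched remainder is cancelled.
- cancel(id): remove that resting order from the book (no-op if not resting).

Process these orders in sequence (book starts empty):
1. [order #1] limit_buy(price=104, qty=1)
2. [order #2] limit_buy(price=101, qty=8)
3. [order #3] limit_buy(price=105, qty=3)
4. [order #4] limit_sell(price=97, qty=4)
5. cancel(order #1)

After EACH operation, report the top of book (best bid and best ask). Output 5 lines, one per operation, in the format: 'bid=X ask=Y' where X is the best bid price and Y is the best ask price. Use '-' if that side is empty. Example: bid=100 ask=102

Answer: bid=104 ask=-
bid=104 ask=-
bid=105 ask=-
bid=101 ask=-
bid=101 ask=-

Derivation:
After op 1 [order #1] limit_buy(price=104, qty=1): fills=none; bids=[#1:1@104] asks=[-]
After op 2 [order #2] limit_buy(price=101, qty=8): fills=none; bids=[#1:1@104 #2:8@101] asks=[-]
After op 3 [order #3] limit_buy(price=105, qty=3): fills=none; bids=[#3:3@105 #1:1@104 #2:8@101] asks=[-]
After op 4 [order #4] limit_sell(price=97, qty=4): fills=#3x#4:3@105 #1x#4:1@104; bids=[#2:8@101] asks=[-]
After op 5 cancel(order #1): fills=none; bids=[#2:8@101] asks=[-]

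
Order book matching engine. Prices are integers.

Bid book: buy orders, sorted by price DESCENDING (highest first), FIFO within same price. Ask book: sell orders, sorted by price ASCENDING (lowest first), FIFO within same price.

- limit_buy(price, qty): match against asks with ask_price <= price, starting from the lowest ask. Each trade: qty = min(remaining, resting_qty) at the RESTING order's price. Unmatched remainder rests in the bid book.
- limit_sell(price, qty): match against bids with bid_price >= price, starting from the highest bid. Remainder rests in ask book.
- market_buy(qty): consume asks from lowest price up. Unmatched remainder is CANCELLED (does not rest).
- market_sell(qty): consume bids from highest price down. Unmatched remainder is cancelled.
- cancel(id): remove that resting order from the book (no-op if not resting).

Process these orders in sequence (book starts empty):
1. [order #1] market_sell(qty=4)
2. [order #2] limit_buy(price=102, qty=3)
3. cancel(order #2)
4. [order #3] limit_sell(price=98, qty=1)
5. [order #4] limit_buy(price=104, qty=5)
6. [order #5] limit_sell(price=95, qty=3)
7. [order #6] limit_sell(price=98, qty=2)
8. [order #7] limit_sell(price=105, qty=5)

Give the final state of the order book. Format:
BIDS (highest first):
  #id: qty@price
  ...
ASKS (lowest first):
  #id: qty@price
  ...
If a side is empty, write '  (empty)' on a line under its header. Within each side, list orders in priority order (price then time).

After op 1 [order #1] market_sell(qty=4): fills=none; bids=[-] asks=[-]
After op 2 [order #2] limit_buy(price=102, qty=3): fills=none; bids=[#2:3@102] asks=[-]
After op 3 cancel(order #2): fills=none; bids=[-] asks=[-]
After op 4 [order #3] limit_sell(price=98, qty=1): fills=none; bids=[-] asks=[#3:1@98]
After op 5 [order #4] limit_buy(price=104, qty=5): fills=#4x#3:1@98; bids=[#4:4@104] asks=[-]
After op 6 [order #5] limit_sell(price=95, qty=3): fills=#4x#5:3@104; bids=[#4:1@104] asks=[-]
After op 7 [order #6] limit_sell(price=98, qty=2): fills=#4x#6:1@104; bids=[-] asks=[#6:1@98]
After op 8 [order #7] limit_sell(price=105, qty=5): fills=none; bids=[-] asks=[#6:1@98 #7:5@105]

Answer: BIDS (highest first):
  (empty)
ASKS (lowest first):
  #6: 1@98
  #7: 5@105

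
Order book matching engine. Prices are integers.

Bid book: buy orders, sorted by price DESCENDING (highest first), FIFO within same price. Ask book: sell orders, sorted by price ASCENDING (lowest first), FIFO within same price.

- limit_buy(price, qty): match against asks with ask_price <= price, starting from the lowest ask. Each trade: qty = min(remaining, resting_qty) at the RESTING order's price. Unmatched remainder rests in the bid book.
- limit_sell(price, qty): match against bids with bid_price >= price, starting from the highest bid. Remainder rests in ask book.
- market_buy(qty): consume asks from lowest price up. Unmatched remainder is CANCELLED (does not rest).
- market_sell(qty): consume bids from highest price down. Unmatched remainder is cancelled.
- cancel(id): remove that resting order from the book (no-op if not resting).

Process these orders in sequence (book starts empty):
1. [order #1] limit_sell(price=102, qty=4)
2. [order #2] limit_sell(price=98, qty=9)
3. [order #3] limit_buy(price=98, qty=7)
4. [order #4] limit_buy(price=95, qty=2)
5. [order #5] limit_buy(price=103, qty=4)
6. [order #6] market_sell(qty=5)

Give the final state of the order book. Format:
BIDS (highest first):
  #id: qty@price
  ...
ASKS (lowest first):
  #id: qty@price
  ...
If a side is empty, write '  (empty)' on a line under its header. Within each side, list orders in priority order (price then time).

After op 1 [order #1] limit_sell(price=102, qty=4): fills=none; bids=[-] asks=[#1:4@102]
After op 2 [order #2] limit_sell(price=98, qty=9): fills=none; bids=[-] asks=[#2:9@98 #1:4@102]
After op 3 [order #3] limit_buy(price=98, qty=7): fills=#3x#2:7@98; bids=[-] asks=[#2:2@98 #1:4@102]
After op 4 [order #4] limit_buy(price=95, qty=2): fills=none; bids=[#4:2@95] asks=[#2:2@98 #1:4@102]
After op 5 [order #5] limit_buy(price=103, qty=4): fills=#5x#2:2@98 #5x#1:2@102; bids=[#4:2@95] asks=[#1:2@102]
After op 6 [order #6] market_sell(qty=5): fills=#4x#6:2@95; bids=[-] asks=[#1:2@102]

Answer: BIDS (highest first):
  (empty)
ASKS (lowest first):
  #1: 2@102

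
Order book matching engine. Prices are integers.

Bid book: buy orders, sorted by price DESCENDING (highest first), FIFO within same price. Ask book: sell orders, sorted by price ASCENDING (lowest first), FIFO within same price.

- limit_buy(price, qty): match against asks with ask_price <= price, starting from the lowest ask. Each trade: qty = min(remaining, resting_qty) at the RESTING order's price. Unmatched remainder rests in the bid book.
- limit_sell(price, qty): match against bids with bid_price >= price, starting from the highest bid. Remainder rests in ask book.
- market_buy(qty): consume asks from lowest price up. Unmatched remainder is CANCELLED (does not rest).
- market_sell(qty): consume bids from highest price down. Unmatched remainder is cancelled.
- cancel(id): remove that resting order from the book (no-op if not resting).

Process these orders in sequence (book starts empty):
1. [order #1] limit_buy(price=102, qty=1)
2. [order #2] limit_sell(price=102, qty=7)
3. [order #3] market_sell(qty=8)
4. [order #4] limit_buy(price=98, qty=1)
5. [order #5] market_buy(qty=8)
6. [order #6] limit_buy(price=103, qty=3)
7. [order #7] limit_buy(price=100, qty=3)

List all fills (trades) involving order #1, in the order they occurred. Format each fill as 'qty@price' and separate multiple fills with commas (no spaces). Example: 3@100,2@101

After op 1 [order #1] limit_buy(price=102, qty=1): fills=none; bids=[#1:1@102] asks=[-]
After op 2 [order #2] limit_sell(price=102, qty=7): fills=#1x#2:1@102; bids=[-] asks=[#2:6@102]
After op 3 [order #3] market_sell(qty=8): fills=none; bids=[-] asks=[#2:6@102]
After op 4 [order #4] limit_buy(price=98, qty=1): fills=none; bids=[#4:1@98] asks=[#2:6@102]
After op 5 [order #5] market_buy(qty=8): fills=#5x#2:6@102; bids=[#4:1@98] asks=[-]
After op 6 [order #6] limit_buy(price=103, qty=3): fills=none; bids=[#6:3@103 #4:1@98] asks=[-]
After op 7 [order #7] limit_buy(price=100, qty=3): fills=none; bids=[#6:3@103 #7:3@100 #4:1@98] asks=[-]

Answer: 1@102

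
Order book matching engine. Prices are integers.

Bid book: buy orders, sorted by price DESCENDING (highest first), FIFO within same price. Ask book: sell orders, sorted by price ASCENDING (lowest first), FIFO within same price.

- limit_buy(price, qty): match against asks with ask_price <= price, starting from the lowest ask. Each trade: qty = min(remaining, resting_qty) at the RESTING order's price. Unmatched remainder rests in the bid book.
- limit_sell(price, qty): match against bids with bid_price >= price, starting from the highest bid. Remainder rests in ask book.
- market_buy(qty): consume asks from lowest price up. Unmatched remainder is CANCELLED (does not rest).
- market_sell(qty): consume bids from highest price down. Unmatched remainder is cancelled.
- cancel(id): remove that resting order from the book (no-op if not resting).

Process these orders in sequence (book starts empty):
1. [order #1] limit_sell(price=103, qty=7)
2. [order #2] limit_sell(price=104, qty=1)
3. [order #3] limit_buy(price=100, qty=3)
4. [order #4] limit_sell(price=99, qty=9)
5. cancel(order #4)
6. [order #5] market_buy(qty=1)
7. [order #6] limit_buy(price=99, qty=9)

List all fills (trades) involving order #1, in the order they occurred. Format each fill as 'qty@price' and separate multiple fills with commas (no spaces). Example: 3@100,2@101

Answer: 1@103

Derivation:
After op 1 [order #1] limit_sell(price=103, qty=7): fills=none; bids=[-] asks=[#1:7@103]
After op 2 [order #2] limit_sell(price=104, qty=1): fills=none; bids=[-] asks=[#1:7@103 #2:1@104]
After op 3 [order #3] limit_buy(price=100, qty=3): fills=none; bids=[#3:3@100] asks=[#1:7@103 #2:1@104]
After op 4 [order #4] limit_sell(price=99, qty=9): fills=#3x#4:3@100; bids=[-] asks=[#4:6@99 #1:7@103 #2:1@104]
After op 5 cancel(order #4): fills=none; bids=[-] asks=[#1:7@103 #2:1@104]
After op 6 [order #5] market_buy(qty=1): fills=#5x#1:1@103; bids=[-] asks=[#1:6@103 #2:1@104]
After op 7 [order #6] limit_buy(price=99, qty=9): fills=none; bids=[#6:9@99] asks=[#1:6@103 #2:1@104]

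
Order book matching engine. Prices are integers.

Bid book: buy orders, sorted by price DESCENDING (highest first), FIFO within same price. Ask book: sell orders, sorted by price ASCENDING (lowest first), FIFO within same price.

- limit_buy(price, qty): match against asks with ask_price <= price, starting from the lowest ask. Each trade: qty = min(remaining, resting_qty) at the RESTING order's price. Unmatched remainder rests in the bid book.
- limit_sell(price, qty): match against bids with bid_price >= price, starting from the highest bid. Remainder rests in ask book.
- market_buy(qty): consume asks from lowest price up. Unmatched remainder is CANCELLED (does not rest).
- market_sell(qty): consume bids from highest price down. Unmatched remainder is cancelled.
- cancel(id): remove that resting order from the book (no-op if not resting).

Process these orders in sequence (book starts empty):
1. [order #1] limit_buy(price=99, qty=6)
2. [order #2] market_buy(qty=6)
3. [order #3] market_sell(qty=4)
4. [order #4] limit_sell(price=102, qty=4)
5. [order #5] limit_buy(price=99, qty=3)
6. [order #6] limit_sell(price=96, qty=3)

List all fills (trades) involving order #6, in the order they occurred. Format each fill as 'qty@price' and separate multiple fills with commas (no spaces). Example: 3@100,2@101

Answer: 2@99,1@99

Derivation:
After op 1 [order #1] limit_buy(price=99, qty=6): fills=none; bids=[#1:6@99] asks=[-]
After op 2 [order #2] market_buy(qty=6): fills=none; bids=[#1:6@99] asks=[-]
After op 3 [order #3] market_sell(qty=4): fills=#1x#3:4@99; bids=[#1:2@99] asks=[-]
After op 4 [order #4] limit_sell(price=102, qty=4): fills=none; bids=[#1:2@99] asks=[#4:4@102]
After op 5 [order #5] limit_buy(price=99, qty=3): fills=none; bids=[#1:2@99 #5:3@99] asks=[#4:4@102]
After op 6 [order #6] limit_sell(price=96, qty=3): fills=#1x#6:2@99 #5x#6:1@99; bids=[#5:2@99] asks=[#4:4@102]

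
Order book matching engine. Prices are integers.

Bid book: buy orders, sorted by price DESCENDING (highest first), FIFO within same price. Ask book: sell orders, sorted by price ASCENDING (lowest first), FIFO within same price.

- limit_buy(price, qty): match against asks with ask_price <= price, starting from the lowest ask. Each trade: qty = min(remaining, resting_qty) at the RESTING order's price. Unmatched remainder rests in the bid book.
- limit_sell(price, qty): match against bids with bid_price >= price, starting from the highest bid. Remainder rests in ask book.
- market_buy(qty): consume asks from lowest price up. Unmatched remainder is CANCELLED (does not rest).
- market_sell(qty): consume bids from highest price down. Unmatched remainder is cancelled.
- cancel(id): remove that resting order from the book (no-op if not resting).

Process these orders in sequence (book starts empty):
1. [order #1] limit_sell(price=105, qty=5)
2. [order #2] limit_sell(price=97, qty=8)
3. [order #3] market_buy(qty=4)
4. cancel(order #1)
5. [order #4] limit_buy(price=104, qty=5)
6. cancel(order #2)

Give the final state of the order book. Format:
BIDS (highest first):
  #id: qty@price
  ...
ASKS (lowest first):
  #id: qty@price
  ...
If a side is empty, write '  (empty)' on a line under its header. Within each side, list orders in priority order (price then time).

Answer: BIDS (highest first):
  #4: 1@104
ASKS (lowest first):
  (empty)

Derivation:
After op 1 [order #1] limit_sell(price=105, qty=5): fills=none; bids=[-] asks=[#1:5@105]
After op 2 [order #2] limit_sell(price=97, qty=8): fills=none; bids=[-] asks=[#2:8@97 #1:5@105]
After op 3 [order #3] market_buy(qty=4): fills=#3x#2:4@97; bids=[-] asks=[#2:4@97 #1:5@105]
After op 4 cancel(order #1): fills=none; bids=[-] asks=[#2:4@97]
After op 5 [order #4] limit_buy(price=104, qty=5): fills=#4x#2:4@97; bids=[#4:1@104] asks=[-]
After op 6 cancel(order #2): fills=none; bids=[#4:1@104] asks=[-]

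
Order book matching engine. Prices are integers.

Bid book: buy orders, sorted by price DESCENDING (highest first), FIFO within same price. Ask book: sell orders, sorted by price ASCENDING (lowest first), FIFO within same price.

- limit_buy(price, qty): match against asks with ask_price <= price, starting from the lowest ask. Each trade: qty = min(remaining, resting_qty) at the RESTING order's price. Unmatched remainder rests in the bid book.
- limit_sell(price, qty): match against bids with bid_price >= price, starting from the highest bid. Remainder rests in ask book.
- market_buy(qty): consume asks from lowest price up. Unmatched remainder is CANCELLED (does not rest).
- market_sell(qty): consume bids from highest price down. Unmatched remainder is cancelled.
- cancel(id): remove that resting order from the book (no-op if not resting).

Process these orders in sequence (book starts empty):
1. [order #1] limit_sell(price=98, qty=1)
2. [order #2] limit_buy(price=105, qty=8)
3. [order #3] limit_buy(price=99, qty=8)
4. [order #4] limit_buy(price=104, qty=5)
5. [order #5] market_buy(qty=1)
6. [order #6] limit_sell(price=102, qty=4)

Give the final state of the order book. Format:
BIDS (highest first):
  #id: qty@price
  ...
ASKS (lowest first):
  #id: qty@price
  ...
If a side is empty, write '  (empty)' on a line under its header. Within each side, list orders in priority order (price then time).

Answer: BIDS (highest first):
  #2: 3@105
  #4: 5@104
  #3: 8@99
ASKS (lowest first):
  (empty)

Derivation:
After op 1 [order #1] limit_sell(price=98, qty=1): fills=none; bids=[-] asks=[#1:1@98]
After op 2 [order #2] limit_buy(price=105, qty=8): fills=#2x#1:1@98; bids=[#2:7@105] asks=[-]
After op 3 [order #3] limit_buy(price=99, qty=8): fills=none; bids=[#2:7@105 #3:8@99] asks=[-]
After op 4 [order #4] limit_buy(price=104, qty=5): fills=none; bids=[#2:7@105 #4:5@104 #3:8@99] asks=[-]
After op 5 [order #5] market_buy(qty=1): fills=none; bids=[#2:7@105 #4:5@104 #3:8@99] asks=[-]
After op 6 [order #6] limit_sell(price=102, qty=4): fills=#2x#6:4@105; bids=[#2:3@105 #4:5@104 #3:8@99] asks=[-]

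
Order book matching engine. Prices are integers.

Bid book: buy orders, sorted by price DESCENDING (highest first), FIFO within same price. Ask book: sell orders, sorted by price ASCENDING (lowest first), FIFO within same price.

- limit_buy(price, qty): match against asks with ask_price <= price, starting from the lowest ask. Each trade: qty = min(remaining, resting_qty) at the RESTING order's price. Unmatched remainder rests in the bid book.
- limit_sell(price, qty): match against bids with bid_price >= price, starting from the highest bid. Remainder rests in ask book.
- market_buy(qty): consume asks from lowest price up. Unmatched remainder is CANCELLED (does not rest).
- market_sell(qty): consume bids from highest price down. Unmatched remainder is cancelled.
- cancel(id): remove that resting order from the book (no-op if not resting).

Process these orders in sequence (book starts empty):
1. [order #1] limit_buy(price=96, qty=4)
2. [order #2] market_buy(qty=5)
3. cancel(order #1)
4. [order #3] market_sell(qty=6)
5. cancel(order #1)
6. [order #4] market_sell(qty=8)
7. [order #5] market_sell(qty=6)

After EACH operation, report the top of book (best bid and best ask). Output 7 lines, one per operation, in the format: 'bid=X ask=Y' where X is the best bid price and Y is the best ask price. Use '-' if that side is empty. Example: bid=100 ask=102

After op 1 [order #1] limit_buy(price=96, qty=4): fills=none; bids=[#1:4@96] asks=[-]
After op 2 [order #2] market_buy(qty=5): fills=none; bids=[#1:4@96] asks=[-]
After op 3 cancel(order #1): fills=none; bids=[-] asks=[-]
After op 4 [order #3] market_sell(qty=6): fills=none; bids=[-] asks=[-]
After op 5 cancel(order #1): fills=none; bids=[-] asks=[-]
After op 6 [order #4] market_sell(qty=8): fills=none; bids=[-] asks=[-]
After op 7 [order #5] market_sell(qty=6): fills=none; bids=[-] asks=[-]

Answer: bid=96 ask=-
bid=96 ask=-
bid=- ask=-
bid=- ask=-
bid=- ask=-
bid=- ask=-
bid=- ask=-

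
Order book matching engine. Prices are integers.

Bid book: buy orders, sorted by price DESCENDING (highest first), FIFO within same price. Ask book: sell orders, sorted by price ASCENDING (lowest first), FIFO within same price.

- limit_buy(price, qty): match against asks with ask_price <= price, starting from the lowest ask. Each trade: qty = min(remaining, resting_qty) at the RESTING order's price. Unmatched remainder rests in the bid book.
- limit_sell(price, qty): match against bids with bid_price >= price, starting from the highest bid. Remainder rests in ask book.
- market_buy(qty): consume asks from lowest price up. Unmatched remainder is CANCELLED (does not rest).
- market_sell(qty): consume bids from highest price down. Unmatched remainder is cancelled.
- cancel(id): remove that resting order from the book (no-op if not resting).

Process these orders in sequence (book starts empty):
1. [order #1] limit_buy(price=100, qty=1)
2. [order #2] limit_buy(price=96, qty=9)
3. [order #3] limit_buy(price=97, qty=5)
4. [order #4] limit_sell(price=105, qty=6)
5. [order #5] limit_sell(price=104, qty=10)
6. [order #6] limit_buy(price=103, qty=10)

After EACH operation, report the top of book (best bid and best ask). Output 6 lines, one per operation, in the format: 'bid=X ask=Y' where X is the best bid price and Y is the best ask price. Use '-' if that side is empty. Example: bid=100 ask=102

Answer: bid=100 ask=-
bid=100 ask=-
bid=100 ask=-
bid=100 ask=105
bid=100 ask=104
bid=103 ask=104

Derivation:
After op 1 [order #1] limit_buy(price=100, qty=1): fills=none; bids=[#1:1@100] asks=[-]
After op 2 [order #2] limit_buy(price=96, qty=9): fills=none; bids=[#1:1@100 #2:9@96] asks=[-]
After op 3 [order #3] limit_buy(price=97, qty=5): fills=none; bids=[#1:1@100 #3:5@97 #2:9@96] asks=[-]
After op 4 [order #4] limit_sell(price=105, qty=6): fills=none; bids=[#1:1@100 #3:5@97 #2:9@96] asks=[#4:6@105]
After op 5 [order #5] limit_sell(price=104, qty=10): fills=none; bids=[#1:1@100 #3:5@97 #2:9@96] asks=[#5:10@104 #4:6@105]
After op 6 [order #6] limit_buy(price=103, qty=10): fills=none; bids=[#6:10@103 #1:1@100 #3:5@97 #2:9@96] asks=[#5:10@104 #4:6@105]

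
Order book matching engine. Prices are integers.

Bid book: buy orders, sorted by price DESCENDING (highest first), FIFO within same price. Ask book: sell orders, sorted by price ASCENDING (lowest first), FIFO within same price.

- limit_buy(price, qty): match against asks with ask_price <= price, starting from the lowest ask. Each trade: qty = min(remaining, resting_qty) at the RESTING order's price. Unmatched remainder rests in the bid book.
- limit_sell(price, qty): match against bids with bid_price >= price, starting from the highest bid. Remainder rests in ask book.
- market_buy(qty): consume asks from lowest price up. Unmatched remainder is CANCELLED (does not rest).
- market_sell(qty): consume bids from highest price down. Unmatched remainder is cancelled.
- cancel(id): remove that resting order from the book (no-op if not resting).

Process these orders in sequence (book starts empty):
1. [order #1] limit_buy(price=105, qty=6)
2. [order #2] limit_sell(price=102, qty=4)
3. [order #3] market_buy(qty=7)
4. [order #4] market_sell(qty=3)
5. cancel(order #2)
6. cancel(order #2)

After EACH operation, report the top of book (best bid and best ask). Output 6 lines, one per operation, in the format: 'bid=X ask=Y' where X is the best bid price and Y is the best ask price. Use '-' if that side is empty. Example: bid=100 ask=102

Answer: bid=105 ask=-
bid=105 ask=-
bid=105 ask=-
bid=- ask=-
bid=- ask=-
bid=- ask=-

Derivation:
After op 1 [order #1] limit_buy(price=105, qty=6): fills=none; bids=[#1:6@105] asks=[-]
After op 2 [order #2] limit_sell(price=102, qty=4): fills=#1x#2:4@105; bids=[#1:2@105] asks=[-]
After op 3 [order #3] market_buy(qty=7): fills=none; bids=[#1:2@105] asks=[-]
After op 4 [order #4] market_sell(qty=3): fills=#1x#4:2@105; bids=[-] asks=[-]
After op 5 cancel(order #2): fills=none; bids=[-] asks=[-]
After op 6 cancel(order #2): fills=none; bids=[-] asks=[-]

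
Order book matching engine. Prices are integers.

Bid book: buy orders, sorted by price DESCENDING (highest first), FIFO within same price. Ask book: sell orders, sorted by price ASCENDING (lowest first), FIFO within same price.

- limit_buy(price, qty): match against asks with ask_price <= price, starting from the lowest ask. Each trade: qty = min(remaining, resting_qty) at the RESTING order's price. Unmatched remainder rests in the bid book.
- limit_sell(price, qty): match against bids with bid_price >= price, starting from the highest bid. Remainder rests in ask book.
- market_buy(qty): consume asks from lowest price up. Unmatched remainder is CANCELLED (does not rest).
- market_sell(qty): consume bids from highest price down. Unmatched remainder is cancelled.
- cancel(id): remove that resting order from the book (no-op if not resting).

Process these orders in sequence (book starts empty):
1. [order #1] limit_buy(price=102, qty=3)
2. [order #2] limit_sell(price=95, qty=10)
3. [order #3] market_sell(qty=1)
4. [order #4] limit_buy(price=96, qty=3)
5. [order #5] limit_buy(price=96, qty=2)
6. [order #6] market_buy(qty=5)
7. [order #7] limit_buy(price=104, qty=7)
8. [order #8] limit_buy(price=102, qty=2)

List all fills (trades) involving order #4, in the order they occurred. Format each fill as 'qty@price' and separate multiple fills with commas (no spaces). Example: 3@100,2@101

After op 1 [order #1] limit_buy(price=102, qty=3): fills=none; bids=[#1:3@102] asks=[-]
After op 2 [order #2] limit_sell(price=95, qty=10): fills=#1x#2:3@102; bids=[-] asks=[#2:7@95]
After op 3 [order #3] market_sell(qty=1): fills=none; bids=[-] asks=[#2:7@95]
After op 4 [order #4] limit_buy(price=96, qty=3): fills=#4x#2:3@95; bids=[-] asks=[#2:4@95]
After op 5 [order #5] limit_buy(price=96, qty=2): fills=#5x#2:2@95; bids=[-] asks=[#2:2@95]
After op 6 [order #6] market_buy(qty=5): fills=#6x#2:2@95; bids=[-] asks=[-]
After op 7 [order #7] limit_buy(price=104, qty=7): fills=none; bids=[#7:7@104] asks=[-]
After op 8 [order #8] limit_buy(price=102, qty=2): fills=none; bids=[#7:7@104 #8:2@102] asks=[-]

Answer: 3@95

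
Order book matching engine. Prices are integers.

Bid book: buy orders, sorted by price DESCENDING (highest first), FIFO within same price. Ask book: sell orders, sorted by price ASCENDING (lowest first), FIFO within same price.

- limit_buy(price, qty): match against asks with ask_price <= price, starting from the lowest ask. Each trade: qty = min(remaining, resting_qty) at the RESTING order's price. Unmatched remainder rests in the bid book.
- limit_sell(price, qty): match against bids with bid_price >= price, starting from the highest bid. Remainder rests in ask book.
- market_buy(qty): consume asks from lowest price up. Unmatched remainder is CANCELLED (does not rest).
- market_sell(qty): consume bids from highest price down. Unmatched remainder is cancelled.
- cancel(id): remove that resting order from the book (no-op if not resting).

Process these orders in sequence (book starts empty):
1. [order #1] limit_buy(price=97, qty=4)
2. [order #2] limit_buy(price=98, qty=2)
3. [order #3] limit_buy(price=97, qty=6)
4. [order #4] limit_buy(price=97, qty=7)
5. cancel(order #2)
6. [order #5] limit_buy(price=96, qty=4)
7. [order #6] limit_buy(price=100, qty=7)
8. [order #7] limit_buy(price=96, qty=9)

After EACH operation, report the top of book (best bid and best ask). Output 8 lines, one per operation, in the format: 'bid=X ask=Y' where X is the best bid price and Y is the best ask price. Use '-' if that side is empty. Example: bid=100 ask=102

After op 1 [order #1] limit_buy(price=97, qty=4): fills=none; bids=[#1:4@97] asks=[-]
After op 2 [order #2] limit_buy(price=98, qty=2): fills=none; bids=[#2:2@98 #1:4@97] asks=[-]
After op 3 [order #3] limit_buy(price=97, qty=6): fills=none; bids=[#2:2@98 #1:4@97 #3:6@97] asks=[-]
After op 4 [order #4] limit_buy(price=97, qty=7): fills=none; bids=[#2:2@98 #1:4@97 #3:6@97 #4:7@97] asks=[-]
After op 5 cancel(order #2): fills=none; bids=[#1:4@97 #3:6@97 #4:7@97] asks=[-]
After op 6 [order #5] limit_buy(price=96, qty=4): fills=none; bids=[#1:4@97 #3:6@97 #4:7@97 #5:4@96] asks=[-]
After op 7 [order #6] limit_buy(price=100, qty=7): fills=none; bids=[#6:7@100 #1:4@97 #3:6@97 #4:7@97 #5:4@96] asks=[-]
After op 8 [order #7] limit_buy(price=96, qty=9): fills=none; bids=[#6:7@100 #1:4@97 #3:6@97 #4:7@97 #5:4@96 #7:9@96] asks=[-]

Answer: bid=97 ask=-
bid=98 ask=-
bid=98 ask=-
bid=98 ask=-
bid=97 ask=-
bid=97 ask=-
bid=100 ask=-
bid=100 ask=-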